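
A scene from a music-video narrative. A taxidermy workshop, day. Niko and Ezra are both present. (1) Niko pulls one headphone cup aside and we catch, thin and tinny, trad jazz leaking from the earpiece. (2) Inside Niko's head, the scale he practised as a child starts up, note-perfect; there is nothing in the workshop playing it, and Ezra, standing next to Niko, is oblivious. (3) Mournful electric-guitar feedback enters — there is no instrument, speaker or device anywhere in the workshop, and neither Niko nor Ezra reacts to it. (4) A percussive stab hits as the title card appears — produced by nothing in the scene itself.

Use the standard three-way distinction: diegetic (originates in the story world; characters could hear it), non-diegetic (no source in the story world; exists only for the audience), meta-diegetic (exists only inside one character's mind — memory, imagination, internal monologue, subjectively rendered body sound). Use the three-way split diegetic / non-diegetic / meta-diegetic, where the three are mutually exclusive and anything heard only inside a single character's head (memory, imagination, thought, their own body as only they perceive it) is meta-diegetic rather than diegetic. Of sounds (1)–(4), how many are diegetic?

Sound (1): it's leaking from a physical pair of headphones in the scene, so diegetic.
Sound (2): remembered music, private to Niko — Ezra is oblivious because it isn't in the room, so meta-diegetic.
(3) score with no on-screen or off-screen source; it exists for the audience alone → non-diegetic.
(4) nothing in the scene produces it; it's an accent added for the audience → non-diegetic.
So 1 of the 4 is diegetic: (1).

1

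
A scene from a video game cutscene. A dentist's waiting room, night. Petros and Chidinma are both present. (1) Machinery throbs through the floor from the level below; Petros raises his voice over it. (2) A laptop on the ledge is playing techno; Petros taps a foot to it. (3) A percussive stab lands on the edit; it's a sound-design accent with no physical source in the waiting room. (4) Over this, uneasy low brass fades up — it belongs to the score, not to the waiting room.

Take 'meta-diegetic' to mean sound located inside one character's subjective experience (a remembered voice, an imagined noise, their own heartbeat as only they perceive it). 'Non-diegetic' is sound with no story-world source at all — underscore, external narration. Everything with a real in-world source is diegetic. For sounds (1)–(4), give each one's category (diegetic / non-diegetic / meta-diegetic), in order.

Sound (1): ambient/room sound belonging to the story's physical space, so diegetic.
(2) is diegetic: the music comes from an on-screen device that Petros responds to.
(3) nothing in the scene produces it; it's an accent added for the audience → non-diegetic.
(4) it has no source in the story world and no character can hear it — it's underscore → non-diegetic.

diegetic, diegetic, non-diegetic, non-diegetic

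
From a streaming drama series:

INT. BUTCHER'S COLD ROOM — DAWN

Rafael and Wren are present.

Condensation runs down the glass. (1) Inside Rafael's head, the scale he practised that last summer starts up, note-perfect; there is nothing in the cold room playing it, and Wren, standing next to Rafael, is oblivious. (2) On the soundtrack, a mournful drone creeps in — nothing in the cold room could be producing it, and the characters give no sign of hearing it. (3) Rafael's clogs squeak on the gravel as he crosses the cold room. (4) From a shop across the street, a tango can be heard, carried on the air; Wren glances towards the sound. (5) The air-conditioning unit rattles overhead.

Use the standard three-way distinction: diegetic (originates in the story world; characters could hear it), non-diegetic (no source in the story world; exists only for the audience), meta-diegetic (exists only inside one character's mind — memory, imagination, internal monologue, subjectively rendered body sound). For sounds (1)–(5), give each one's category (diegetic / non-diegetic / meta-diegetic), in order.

(1) is meta-diegetic: remembered music, private to Rafael — Wren is oblivious because it isn't in the room.
(2) is non-diegetic: nothing in the cold room produces it and the characters don't hear it — pure soundtrack.
Sound (3): it's the physical sound of Rafael moving in the space, so diegetic.
(4) is diegetic: the music has an off-screen but real-world source and a character hears it.
(5) is diegetic: it's the actual ambient sound of the location.

meta-diegetic, non-diegetic, diegetic, diegetic, diegetic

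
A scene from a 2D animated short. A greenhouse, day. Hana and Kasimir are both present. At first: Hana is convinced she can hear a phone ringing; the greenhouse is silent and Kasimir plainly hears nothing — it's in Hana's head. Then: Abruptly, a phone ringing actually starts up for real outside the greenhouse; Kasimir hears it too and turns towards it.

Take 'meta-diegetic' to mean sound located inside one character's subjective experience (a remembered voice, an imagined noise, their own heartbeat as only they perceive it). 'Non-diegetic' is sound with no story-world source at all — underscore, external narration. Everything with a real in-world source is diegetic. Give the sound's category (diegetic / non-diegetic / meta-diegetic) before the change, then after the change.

meta-diegetic, diegetic

Before the change: only Hana 'hears' it — imagined, in her mind → meta-diegetic.
After the change: now there's a real external source and Kasimir hears it too — in the story world → diegetic.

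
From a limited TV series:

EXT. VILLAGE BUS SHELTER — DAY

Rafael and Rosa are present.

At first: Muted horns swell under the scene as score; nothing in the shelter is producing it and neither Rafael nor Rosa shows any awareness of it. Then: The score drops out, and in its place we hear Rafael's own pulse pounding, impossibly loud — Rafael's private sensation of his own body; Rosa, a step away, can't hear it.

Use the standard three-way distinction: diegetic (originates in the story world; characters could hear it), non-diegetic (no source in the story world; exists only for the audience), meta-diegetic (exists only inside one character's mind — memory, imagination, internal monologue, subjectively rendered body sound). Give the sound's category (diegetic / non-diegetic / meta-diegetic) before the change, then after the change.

Before the change: underscore with no in-world source, inaudible to the characters → non-diegetic.
After the change: the body sound is Rafael's subjective perception alone — Rosa can't hear it → meta-diegetic.

non-diegetic, meta-diegetic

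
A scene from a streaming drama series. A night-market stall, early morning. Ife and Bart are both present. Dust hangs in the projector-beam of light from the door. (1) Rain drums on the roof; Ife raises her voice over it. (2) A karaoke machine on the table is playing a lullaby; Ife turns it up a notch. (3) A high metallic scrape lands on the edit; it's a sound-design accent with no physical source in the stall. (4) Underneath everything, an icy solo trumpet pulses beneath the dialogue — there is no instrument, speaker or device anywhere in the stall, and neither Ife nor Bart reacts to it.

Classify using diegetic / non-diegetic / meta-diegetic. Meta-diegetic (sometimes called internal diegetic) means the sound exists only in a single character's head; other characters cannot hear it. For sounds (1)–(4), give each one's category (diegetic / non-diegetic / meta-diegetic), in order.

(1) it's the actual ambient sound of the location → diegetic.
Sound (2): the music comes from an on-screen device that Ife responds to, so diegetic.
(3) it's a sound-design accent with no in-world source; no one in the scene can hear it → non-diegetic.
Sound (4): score with no on-screen or off-screen source; it exists for the audience alone, so non-diegetic.

diegetic, diegetic, non-diegetic, non-diegetic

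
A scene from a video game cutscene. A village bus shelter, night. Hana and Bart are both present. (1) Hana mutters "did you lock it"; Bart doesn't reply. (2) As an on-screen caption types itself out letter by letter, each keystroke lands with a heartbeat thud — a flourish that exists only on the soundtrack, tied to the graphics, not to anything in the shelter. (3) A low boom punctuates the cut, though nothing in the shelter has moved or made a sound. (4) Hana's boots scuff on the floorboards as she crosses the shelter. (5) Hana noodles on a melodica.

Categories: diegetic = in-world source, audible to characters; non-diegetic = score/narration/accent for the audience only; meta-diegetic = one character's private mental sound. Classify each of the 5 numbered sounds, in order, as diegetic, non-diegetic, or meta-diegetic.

Sound (1): on-screen dialogue — Hana speaks and Bart is there to hear, so diegetic.
Sound (2): it accompanies on-screen graphics, not anything inside the story world, so non-diegetic.
(3) is non-diegetic: an editorial stinger — it belongs to the cut, not the story world.
Sound (4): it's the physical sound of Hana moving in the space, so diegetic.
Sound (5): the instrument and the performer are both in the scene, so diegetic.

diegetic, non-diegetic, non-diegetic, diegetic, diegetic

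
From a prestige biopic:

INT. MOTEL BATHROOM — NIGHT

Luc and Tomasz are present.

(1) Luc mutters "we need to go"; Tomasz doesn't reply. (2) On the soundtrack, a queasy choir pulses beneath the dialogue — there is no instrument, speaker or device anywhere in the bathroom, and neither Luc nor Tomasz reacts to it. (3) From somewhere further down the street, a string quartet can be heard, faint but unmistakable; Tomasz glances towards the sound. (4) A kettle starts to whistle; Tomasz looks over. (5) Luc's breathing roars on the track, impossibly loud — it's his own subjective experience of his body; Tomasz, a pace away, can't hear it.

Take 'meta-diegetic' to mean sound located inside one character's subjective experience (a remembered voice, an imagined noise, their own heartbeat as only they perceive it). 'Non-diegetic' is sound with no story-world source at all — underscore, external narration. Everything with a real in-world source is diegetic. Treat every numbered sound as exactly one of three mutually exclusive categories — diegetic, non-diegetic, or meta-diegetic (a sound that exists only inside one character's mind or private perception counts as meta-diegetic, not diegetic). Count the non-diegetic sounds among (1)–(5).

(1) is diegetic: Luc is a character speaking aloud in the scene.
(2) score with no on-screen or off-screen source; it exists for the audience alone → non-diegetic.
(3) it's coming from somewhere further down the street — a location within the story world — and Tomasz reacts → diegetic.
(4) the sound comes from a kettle physically present in the location → diegetic.
(5) point-of-audition from inside Luc's body; not a sound in the room → meta-diegetic.
So 1 of the 5 is non-diegetic: (2).

1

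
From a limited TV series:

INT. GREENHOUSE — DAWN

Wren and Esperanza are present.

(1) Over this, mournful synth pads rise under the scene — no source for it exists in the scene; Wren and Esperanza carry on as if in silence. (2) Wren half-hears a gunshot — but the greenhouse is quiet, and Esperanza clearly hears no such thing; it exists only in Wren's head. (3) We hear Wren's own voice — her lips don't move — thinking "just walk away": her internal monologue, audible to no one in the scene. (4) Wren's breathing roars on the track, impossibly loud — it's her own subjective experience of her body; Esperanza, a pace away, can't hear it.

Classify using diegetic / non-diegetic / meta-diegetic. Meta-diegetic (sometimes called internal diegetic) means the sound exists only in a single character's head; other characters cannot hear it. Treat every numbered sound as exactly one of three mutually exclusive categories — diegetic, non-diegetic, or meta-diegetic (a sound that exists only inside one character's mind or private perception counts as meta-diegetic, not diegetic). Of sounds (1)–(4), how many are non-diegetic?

(1) is non-diegetic: score with no on-screen or off-screen source; it exists for the audience alone.
Sound (2): Wren alone 'hears' it — an imagined sound, not present in the space, so meta-diegetic.
Sound (3): internal monologue — inside Wren's mind, not spoken into the scene, so meta-diegetic.
(4) a subjective body sound — Wren's private perception, inaudible to Esperanza → meta-diegetic.
So 1 of the 4 is non-diegetic: (1).

1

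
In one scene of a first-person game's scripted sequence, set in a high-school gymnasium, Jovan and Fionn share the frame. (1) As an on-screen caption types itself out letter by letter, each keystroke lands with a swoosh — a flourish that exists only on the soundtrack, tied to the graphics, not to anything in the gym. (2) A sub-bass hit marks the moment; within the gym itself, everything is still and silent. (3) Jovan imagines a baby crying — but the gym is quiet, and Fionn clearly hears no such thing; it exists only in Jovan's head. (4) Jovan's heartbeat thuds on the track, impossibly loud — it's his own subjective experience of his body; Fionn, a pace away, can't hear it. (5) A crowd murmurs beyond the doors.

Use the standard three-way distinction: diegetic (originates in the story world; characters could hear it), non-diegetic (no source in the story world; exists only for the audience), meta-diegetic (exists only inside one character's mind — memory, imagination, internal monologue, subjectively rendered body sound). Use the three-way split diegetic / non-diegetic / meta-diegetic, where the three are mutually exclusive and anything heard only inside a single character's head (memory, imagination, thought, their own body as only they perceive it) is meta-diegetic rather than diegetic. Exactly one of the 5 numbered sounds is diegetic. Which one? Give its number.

5

(1) the caption isn't part of the story world, so neither is the sound tied to it → non-diegetic.
Sound (2): nothing in the scene produces it; it's an accent added for the audience, so non-diegetic.
(3) subjective to Jovan: the gym is silent and Fionn hears nothing → meta-diegetic.
Sound (4): a subjective body sound — Jovan's private perception, inaudible to Fionn, so meta-diegetic.
(5) is diegetic: it's the actual ambient sound of the location.
Only (5) is diegetic.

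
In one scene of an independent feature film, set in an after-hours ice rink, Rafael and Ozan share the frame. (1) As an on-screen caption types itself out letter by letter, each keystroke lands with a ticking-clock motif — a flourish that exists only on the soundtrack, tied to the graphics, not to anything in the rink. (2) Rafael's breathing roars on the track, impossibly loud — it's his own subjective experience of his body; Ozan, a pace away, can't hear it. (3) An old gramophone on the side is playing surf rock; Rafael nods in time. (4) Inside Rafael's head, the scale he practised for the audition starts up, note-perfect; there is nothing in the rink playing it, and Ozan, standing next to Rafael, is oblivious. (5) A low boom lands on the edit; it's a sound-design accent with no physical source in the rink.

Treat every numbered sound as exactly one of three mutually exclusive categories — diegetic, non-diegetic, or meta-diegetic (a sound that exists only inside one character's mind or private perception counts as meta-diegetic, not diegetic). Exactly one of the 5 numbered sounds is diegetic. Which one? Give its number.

(1) is non-diegetic: the caption isn't part of the story world, so neither is the sound tied to it.
Sound (2): it's Rafael's internal bodily sensation rendered as sound; only Rafael 'hears' it, so meta-diegetic.
(3) an old gramophone is a physical source in the scene and Rafael reacts to it → diegetic.
(4) is meta-diegetic: the music is a memory playing inside Rafael's mind alone; no real-world source, Ozan can't hear it.
Sound (5): an editorial stinger — it belongs to the cut, not the story world, so non-diegetic.
Only (3) is diegetic.

3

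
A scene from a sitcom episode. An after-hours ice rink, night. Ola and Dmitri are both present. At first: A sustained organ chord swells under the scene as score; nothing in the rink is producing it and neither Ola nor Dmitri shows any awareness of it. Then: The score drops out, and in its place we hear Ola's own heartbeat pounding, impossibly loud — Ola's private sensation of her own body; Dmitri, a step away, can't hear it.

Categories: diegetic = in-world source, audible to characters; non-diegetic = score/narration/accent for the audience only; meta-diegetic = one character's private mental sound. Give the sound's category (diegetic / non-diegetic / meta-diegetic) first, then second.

First: underscore with no in-world source, inaudible to the characters → non-diegetic.
Second: the body sound is Ola's subjective perception alone — Dmitri can't hear it → meta-diegetic.

non-diegetic, meta-diegetic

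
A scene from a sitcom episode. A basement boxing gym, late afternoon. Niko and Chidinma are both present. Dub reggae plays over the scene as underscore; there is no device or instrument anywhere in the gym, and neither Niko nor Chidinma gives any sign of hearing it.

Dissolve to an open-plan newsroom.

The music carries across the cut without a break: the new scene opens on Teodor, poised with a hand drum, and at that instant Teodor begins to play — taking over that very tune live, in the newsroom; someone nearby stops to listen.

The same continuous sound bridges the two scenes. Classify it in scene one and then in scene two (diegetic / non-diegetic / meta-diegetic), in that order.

non-diegetic, diegetic

Scene one: there's no in-world source anywhere and no character hears it — underscore for the audience only → non-diegetic.
Scene two: from the moment Teodor starts playing, the tune is being performed on a hand drum inside the story world and another character hears it → diegetic.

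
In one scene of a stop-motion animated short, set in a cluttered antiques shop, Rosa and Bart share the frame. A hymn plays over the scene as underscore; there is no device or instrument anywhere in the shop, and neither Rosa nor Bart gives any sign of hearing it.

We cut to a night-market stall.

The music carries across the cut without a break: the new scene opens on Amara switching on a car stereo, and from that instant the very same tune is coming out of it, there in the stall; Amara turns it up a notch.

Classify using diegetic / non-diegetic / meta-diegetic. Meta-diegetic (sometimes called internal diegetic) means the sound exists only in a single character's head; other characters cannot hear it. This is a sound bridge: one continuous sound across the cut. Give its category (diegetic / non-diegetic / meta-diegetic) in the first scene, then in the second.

Scene one: there's no in-world source anywhere and no character hears it — underscore for the audience only → non-diegetic.
Scene two: once Amara turns on a car stereo, the music has a real source in the story world and Amara reacts to it → diegetic.

non-diegetic, diegetic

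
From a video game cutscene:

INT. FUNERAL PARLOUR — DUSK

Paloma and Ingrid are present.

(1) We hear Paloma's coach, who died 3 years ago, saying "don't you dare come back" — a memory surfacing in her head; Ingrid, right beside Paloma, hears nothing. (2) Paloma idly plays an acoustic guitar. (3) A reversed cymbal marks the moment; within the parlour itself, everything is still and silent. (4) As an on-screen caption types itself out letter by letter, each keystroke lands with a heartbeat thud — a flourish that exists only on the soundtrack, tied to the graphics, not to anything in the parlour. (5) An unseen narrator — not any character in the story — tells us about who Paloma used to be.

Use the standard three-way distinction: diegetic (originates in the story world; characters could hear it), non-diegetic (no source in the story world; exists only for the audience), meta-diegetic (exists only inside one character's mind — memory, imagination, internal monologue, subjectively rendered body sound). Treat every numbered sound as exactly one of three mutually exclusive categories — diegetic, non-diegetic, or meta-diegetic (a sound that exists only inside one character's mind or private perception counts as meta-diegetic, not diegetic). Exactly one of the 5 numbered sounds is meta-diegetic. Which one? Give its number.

Sound (1): a remembered line, private to Paloma — not present in the room, not audible to Ingrid, so meta-diegetic.
(2) is diegetic: the instrument and the performer are both in the scene.
Sound (3): nothing in the scene produces it; it's an accent added for the audience, so non-diegetic.
(4) is non-diegetic: sound married to a title/caption — outside the diegesis by definition.
(5) the narrator exists outside the story world, addressing only the audience → non-diegetic.
Only (1) is meta-diegetic.

1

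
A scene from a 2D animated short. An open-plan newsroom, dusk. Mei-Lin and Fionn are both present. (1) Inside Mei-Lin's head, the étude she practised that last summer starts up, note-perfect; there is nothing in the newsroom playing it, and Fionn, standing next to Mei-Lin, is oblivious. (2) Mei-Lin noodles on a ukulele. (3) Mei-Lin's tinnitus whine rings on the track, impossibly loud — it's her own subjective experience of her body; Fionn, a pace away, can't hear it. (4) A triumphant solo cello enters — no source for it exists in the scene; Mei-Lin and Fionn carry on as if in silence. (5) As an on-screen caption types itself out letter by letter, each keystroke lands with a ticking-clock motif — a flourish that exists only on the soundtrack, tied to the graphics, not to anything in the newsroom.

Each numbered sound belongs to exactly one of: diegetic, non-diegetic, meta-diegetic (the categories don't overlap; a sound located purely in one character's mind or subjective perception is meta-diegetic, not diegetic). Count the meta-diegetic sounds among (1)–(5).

(1) is meta-diegetic: the music is a memory playing inside Mei-Lin's mind alone; no real-world source, Fionn can't hear it.
(2) the instrument and the performer are both in the scene → diegetic.
(3) it's Mei-Lin's internal bodily sensation rendered as sound; only Mei-Lin 'hears' it → meta-diegetic.
(4) score with no on-screen or off-screen source; it exists for the audience alone → non-diegetic.
(5) sound married to a title/caption — outside the diegesis by definition → non-diegetic.
Meta-diegetic: (1), (3) — that's 2.

2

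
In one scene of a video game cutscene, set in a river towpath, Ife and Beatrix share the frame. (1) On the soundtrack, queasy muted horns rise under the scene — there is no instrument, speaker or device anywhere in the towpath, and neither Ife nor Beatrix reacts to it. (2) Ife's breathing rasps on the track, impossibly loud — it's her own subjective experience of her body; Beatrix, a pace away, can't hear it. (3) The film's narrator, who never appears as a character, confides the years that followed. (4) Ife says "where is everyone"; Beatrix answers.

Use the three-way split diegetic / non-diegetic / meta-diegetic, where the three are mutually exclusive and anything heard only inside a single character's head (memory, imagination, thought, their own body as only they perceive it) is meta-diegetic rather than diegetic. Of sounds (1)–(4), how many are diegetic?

Sound (1): nothing in the towpath produces it and the characters don't hear it — pure soundtrack, so non-diegetic.
Sound (2): point-of-audition from inside Ife's body; not a sound in the room, so meta-diegetic.
(3) is non-diegetic: external voice-over — not a character, not heard by anyone in the scene.
Sound (4): Ife is a character speaking aloud in the scene, so diegetic.
So 1 of the 4 is diegetic: (4).

1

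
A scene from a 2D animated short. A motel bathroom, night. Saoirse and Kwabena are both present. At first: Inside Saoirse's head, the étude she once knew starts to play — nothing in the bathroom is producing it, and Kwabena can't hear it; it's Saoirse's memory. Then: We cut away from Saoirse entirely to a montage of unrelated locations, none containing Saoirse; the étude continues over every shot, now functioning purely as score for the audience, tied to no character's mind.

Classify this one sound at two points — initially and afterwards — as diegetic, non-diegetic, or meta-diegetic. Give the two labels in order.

meta-diegetic, non-diegetic

Initially: the music lives inside Saoirse's mind alone; Kwabena can't hear it → meta-diegetic.
Afterwards: once it plays over shots Saoirse isn't in, detached from any character's subjectivity, it's conventional underscore → non-diegetic.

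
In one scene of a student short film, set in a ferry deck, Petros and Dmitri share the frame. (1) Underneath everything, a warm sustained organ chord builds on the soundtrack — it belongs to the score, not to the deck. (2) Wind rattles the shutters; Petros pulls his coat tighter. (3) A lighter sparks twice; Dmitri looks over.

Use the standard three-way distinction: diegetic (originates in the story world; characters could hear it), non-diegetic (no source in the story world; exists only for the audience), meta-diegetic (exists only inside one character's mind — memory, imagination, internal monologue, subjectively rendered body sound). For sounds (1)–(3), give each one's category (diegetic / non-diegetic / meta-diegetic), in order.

(1) is non-diegetic: score with no on-screen or off-screen source; it exists for the audience alone.
(2) is diegetic: wind is part of the location's real environment.
(3) a lighter is a real object/event in the scene's world → diegetic.

non-diegetic, diegetic, diegetic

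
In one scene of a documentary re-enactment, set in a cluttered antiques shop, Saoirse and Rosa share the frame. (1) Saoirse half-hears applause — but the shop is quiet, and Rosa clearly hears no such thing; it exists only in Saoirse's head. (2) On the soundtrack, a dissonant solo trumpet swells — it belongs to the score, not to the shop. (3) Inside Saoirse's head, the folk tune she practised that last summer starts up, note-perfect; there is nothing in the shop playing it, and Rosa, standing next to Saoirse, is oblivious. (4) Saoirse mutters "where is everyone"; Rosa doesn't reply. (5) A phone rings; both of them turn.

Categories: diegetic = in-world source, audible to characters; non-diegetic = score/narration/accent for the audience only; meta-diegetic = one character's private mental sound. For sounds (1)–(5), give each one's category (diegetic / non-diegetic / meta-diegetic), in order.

meta-diegetic, non-diegetic, meta-diegetic, diegetic, diegetic

Sound (1): the sound is imagined by Saoirse; nothing in the story world is producing it and Rosa can't hear it, so meta-diegetic.
Sound (2): it has no source in the story world and no character can hear it — it's underscore, so non-diegetic.
(3) remembered music, private to Saoirse — Rosa is oblivious because it isn't in the room → meta-diegetic.
Sound (4): on-screen dialogue — Saoirse speaks and Rosa is there to hear, so diegetic.
(5) is diegetic: a phone is a real object/event in the scene's world.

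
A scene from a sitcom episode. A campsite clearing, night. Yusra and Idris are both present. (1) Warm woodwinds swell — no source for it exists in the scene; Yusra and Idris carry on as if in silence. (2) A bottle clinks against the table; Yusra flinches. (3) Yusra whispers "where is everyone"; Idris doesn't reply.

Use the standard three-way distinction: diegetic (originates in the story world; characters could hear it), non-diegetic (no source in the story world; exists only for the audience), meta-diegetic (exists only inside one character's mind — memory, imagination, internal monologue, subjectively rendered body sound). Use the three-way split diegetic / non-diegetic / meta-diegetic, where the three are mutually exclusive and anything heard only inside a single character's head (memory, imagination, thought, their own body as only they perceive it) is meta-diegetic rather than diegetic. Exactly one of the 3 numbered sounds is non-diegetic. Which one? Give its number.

(1) is non-diegetic: nothing in the clearing produces it and the characters don't hear it — pure soundtrack.
Sound (2): the sound comes from a bottle physically present in the location, so diegetic.
(3) spoken by a character present in the story world → diegetic.
Only (1) is non-diegetic.

1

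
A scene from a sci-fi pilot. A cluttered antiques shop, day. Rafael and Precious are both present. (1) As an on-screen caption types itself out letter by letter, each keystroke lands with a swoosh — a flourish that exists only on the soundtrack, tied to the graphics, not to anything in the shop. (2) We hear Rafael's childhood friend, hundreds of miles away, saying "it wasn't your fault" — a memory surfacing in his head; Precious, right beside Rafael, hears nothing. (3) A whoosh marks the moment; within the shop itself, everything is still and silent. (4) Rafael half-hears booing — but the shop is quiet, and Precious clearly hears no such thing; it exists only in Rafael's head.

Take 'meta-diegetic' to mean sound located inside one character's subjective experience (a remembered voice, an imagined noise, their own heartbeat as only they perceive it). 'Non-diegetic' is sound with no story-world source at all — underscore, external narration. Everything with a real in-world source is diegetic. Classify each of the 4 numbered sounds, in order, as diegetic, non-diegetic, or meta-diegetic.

Sound (1): the caption isn't part of the story world, so neither is the sound tied to it, so non-diegetic.
Sound (2): it's Rafael's recollection rendered as sound; the other character can't hear it, so meta-diegetic.
(3) is non-diegetic: it's a sound-design accent with no in-world source; no one in the scene can hear it.
(4) is meta-diegetic: Rafael alone 'hears' it — an imagined sound, not present in the space.

non-diegetic, meta-diegetic, non-diegetic, meta-diegetic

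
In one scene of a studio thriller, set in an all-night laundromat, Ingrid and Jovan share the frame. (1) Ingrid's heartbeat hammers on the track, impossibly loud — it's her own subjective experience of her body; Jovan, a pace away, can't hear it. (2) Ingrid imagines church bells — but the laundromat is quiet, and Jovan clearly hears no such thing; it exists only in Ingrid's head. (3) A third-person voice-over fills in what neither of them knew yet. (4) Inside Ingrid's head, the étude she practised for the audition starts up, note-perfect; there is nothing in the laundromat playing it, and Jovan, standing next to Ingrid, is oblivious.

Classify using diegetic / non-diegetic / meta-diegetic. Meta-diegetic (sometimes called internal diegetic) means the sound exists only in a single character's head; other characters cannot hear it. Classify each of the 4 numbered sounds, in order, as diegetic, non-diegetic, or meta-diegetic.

meta-diegetic, meta-diegetic, non-diegetic, meta-diegetic

(1) is meta-diegetic: it's Ingrid's internal bodily sensation rendered as sound; only Ingrid 'hears' it.
Sound (2): subjective to Ingrid: the laundromat is silent and Jovan hears nothing, so meta-diegetic.
(3) is non-diegetic: commentary laid over the scene from outside the fiction.
(4) it lives in Ingrid's subjectivity, not in the laundromat → meta-diegetic.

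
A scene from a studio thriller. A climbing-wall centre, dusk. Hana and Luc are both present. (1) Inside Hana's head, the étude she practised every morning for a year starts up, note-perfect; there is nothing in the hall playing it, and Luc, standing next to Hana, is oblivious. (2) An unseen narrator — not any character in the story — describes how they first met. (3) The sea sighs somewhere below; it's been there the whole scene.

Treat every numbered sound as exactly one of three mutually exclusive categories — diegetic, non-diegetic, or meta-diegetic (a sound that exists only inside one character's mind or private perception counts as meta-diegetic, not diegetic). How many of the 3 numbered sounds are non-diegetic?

Sound (1): the music is a memory playing inside Hana's mind alone; no real-world source, Luc can't hear it, so meta-diegetic.
(2) external voice-over — not a character, not heard by anyone in the scene → non-diegetic.
Sound (3): ambient/room sound belonging to the story's physical space, so diegetic.
Non-diegetic: (2) — that's 1.

1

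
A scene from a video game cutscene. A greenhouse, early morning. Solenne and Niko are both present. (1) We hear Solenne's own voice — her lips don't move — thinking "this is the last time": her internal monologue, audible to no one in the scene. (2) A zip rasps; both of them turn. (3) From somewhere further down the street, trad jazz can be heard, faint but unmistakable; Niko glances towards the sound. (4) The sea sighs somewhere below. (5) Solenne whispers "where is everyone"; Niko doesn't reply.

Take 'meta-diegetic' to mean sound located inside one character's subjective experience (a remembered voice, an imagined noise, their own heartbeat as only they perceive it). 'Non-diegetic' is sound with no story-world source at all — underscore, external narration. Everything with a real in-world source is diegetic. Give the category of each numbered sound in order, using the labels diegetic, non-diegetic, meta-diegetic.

meta-diegetic, diegetic, diegetic, diegetic, diegetic

(1) is meta-diegetic: it's Solenne's unspoken thought, heard only by the audience via her subjectivity.
Sound (2): a zip is a real object/event in the scene's world, so diegetic.
(3) is diegetic: it's coming from somewhere further down the street — a location within the story world — and Niko reacts.
Sound (4): it's the actual ambient sound of the location, so diegetic.
(5) is diegetic: on-screen dialogue — Solenne speaks and Niko is there to hear.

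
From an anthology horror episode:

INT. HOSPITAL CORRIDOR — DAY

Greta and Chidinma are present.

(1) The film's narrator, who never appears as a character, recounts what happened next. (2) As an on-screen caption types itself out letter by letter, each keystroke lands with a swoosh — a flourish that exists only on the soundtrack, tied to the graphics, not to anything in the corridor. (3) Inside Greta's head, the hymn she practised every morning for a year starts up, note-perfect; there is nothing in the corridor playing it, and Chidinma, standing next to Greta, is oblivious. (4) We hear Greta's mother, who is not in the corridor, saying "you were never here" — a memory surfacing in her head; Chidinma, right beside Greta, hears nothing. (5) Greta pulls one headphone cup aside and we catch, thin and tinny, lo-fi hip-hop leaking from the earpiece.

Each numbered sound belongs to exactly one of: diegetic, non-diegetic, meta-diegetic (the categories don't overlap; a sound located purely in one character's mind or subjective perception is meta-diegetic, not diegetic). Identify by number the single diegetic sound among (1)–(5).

Sound (1): commentary laid over the scene from outside the fiction, so non-diegetic.
(2) it accompanies on-screen graphics, not anything inside the story world → non-diegetic.
(3) is meta-diegetic: it lives in Greta's subjectivity, not in the corridor.
(4) is meta-diegetic: the voice is a memory playing only inside Greta's mind; Chidinma can't hear it.
(5) is diegetic: the headphones are an on-screen source.
Only (5) is diegetic.

5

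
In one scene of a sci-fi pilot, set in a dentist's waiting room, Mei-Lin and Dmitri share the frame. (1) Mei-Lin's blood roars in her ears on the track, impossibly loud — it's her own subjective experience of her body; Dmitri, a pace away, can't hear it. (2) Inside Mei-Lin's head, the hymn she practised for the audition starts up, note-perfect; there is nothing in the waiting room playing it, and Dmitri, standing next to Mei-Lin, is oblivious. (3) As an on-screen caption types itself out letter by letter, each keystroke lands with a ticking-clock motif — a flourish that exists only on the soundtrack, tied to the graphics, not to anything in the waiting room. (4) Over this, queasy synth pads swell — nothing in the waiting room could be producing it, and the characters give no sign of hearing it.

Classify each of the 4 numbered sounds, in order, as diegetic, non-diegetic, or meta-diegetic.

(1) a subjective body sound — Mei-Lin's private perception, inaudible to Dmitri → meta-diegetic.
Sound (2): the music is a memory playing inside Mei-Lin's mind alone; no real-world source, Dmitri can't hear it, so meta-diegetic.
(3) is non-diegetic: it accompanies on-screen graphics, not anything inside the story world.
(4) is non-diegetic: it has no source in the story world and no character can hear it — it's underscore.

meta-diegetic, meta-diegetic, non-diegetic, non-diegetic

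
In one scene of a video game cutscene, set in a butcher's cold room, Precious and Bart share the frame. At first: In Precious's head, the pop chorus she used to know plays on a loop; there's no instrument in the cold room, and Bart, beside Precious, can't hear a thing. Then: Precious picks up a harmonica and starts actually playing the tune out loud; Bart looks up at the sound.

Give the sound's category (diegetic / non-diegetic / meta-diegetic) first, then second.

First: the tune exists only as Precious's private memory; Bart can't hear it → meta-diegetic.
Second: Precious is now producing it live on a harmonica, in the room, and Bart hears it → diegetic.

meta-diegetic, diegetic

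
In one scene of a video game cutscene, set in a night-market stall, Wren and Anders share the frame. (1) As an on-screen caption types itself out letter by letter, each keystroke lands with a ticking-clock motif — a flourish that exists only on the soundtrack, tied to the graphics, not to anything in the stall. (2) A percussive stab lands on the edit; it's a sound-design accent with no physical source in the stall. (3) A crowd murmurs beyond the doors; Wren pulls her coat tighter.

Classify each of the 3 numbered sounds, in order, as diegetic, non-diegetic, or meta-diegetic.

(1) is non-diegetic: the caption isn't part of the story world, so neither is the sound tied to it.
(2) is non-diegetic: nothing in the scene produces it; it's an accent added for the audience.
Sound (3): a crowd is part of the location's real environment, so diegetic.

non-diegetic, non-diegetic, diegetic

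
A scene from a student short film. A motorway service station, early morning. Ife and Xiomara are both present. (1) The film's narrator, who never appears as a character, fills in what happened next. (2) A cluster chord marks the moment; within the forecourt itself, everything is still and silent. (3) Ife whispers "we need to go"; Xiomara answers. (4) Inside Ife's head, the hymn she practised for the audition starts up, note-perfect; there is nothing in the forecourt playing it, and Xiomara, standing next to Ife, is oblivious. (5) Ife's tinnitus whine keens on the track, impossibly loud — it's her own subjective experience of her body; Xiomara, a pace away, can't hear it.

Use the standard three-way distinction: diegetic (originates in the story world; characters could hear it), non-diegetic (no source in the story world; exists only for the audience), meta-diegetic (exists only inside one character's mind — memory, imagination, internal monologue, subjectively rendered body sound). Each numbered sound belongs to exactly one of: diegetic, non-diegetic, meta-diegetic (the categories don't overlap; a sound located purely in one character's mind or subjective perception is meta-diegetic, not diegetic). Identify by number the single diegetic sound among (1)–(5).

(1) is non-diegetic: external voice-over — not a character, not heard by anyone in the scene.
(2) is non-diegetic: an editorial stinger — it belongs to the cut, not the story world.
(3) is diegetic: Ife is a character speaking aloud in the scene.
(4) is meta-diegetic: it lives in Ife's subjectivity, not in the forecourt.
(5) a subjective body sound — Ife's private perception, inaudible to Xiomara → meta-diegetic.
Only (3) is diegetic.

3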